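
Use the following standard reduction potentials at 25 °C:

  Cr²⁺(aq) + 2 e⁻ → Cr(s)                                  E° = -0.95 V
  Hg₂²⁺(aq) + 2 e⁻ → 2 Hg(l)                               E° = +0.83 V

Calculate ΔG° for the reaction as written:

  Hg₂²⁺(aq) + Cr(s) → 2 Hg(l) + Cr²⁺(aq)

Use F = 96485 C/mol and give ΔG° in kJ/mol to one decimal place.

As written, Hg₂²⁺/Hg is reduced (cathode) and Cr²⁺/Cr is oxidised (anode), so E°cell = (+0.83) − (-0.95) = +1.78 V.
Balancing electrons gives n = 2.
ΔG° = −nFE° = −(2)(96485)(+1.78) = -343,487 J = -343.5 kJ/mol.

-343.5 kJ/mol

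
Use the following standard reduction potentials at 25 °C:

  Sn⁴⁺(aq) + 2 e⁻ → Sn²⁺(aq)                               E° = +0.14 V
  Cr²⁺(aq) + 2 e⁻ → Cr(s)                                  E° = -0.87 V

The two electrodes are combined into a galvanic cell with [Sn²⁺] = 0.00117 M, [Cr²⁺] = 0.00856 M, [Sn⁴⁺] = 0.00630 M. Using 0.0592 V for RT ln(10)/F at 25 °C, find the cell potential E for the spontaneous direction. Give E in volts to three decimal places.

Sn⁴⁺/Sn²⁺ is the cathode (higher E°), Cr²⁺/Cr the anode: E°cell = +0.14 − (-0.87) = +1.01 V, n = 2.
Overall: Sn⁴⁺(aq) + Cr(s) → Sn²⁺(aq) + Cr²⁺(aq)
Q = [Sn²⁺]·[Cr²⁺] / ([Sn⁴⁺]); log Q = -2.799.
E = E° − (0.0592/n) log Q = +1.01 − (0.0592/2)(-2.799) = +1.093 V.

+1.093 V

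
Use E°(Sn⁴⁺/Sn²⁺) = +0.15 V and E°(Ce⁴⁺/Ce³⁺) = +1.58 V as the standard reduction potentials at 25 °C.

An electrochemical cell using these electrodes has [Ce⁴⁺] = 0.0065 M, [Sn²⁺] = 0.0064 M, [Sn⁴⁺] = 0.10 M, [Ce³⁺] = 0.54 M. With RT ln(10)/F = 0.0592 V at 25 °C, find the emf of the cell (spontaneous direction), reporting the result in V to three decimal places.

Ce⁴⁺/Ce³⁺ is the cathode (higher E°), Sn⁴⁺/Sn²⁺ the anode: E°cell = +1.58 − (+0.15) = +1.43 V, n = 2.
Overall: 2 Ce⁴⁺(aq) + Sn²⁺(aq) → 2 Ce³⁺(aq) + Sn⁴⁺(aq)
Q = [Ce³⁺]^2·[Sn⁴⁺] / ([Ce⁴⁺]^2·[Sn²⁺]); log Q = 5.033.
E = E° − (0.0592/n) log Q = +1.43 − (0.0592/2)(5.033) = +1.281 V.

+1.281 V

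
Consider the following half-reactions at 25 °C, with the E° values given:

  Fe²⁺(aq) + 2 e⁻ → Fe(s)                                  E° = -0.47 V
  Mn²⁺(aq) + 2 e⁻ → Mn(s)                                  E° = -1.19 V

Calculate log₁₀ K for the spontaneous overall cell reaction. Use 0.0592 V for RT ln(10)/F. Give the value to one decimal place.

24.3

Cathode: Fe²⁺/Fe; anode: Mn²⁺/Mn. E°cell = +0.72 V, n = 2.
log K = nE°cell / 0.0592 = (2)(+0.72) / 0.0592 = 24.3.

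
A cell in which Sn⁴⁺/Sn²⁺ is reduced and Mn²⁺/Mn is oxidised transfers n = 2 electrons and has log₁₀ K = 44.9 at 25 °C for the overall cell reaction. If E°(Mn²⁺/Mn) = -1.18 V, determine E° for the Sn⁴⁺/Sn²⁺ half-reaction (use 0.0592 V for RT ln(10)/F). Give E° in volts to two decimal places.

+0.15 V

E°cell = (0.0592/n)·log K = (0.0592/2)(44.9) = +1.329 V.
Since Sn⁴⁺/Sn²⁺ is the cathode and Mn²⁺/Mn the anode, E°cell = E°(Sn⁴⁺/Sn²⁺) − E°(Mn²⁺/Mn).
So E°(Sn⁴⁺/Sn²⁺) = E°cell + E°(Mn²⁺/Mn) = +1.329 + (-1.18) = +0.15 V.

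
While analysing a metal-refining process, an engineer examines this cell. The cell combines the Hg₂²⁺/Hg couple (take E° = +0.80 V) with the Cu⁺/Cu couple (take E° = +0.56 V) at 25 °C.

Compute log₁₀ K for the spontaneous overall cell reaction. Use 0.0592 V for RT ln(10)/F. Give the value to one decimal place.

Cathode: Hg₂²⁺/Hg; anode: Cu⁺/Cu. E°cell = +0.24 V, n = 2.
log K = nE°cell / 0.0592 = (2)(+0.24) / 0.0592 = 8.1.

8.1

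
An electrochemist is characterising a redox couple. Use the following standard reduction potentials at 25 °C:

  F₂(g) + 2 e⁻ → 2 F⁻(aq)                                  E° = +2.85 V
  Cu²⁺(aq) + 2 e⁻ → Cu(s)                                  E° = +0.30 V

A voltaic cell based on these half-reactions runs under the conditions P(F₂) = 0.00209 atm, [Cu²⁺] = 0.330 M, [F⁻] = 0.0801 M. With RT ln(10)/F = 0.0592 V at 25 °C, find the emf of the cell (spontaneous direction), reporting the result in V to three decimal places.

F₂/F⁻ is the cathode (higher E°), Cu²⁺/Cu the anode: E°cell = +2.85 − (+0.30) = +2.55 V, n = 2.
Overall: F₂(g) + Cu(s) → 2 F⁻(aq) + Cu²⁺(aq)
Q = [F⁻]^2·[Cu²⁺] / (P(F₂)); log Q = 0.006.
E = E° − (0.0592/n) log Q = +2.55 − (0.0592/2)(0.006) = +2.550 V.

+2.550 V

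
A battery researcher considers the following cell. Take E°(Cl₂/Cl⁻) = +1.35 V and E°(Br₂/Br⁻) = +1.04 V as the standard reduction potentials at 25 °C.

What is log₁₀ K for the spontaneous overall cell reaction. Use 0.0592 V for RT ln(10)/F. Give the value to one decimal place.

Cathode: Cl₂/Cl⁻; anode: Br₂/Br⁻. E°cell = +0.31 V, n = 2.
log K = nE°cell / 0.0592 = (2)(+0.31) / 0.0592 = 10.5.

10.5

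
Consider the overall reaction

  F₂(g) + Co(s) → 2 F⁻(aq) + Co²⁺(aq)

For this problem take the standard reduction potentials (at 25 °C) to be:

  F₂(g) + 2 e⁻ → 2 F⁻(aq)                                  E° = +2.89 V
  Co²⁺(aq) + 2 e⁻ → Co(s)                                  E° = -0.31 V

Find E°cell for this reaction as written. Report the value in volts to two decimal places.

+3.20 V

The F₂/F⁻ couple has the higher reduction potential, so it is the cathode; Co²⁺/Co is oxidised at the anode.
E°cell = E°(cathode) − E°(anode) = (+2.89) − (-0.31) = +3.20 V.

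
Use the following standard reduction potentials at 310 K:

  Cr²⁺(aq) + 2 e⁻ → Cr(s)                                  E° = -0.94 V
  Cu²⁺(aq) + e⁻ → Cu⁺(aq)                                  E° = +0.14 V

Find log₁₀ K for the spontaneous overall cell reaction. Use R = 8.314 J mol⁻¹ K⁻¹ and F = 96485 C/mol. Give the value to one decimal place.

35.1

Cathode: Cu²⁺/Cu⁺; anode: Cr²⁺/Cr. E°cell = (+0.14) − (-0.94) = +1.08 V, with n = 2.
ΔG° = −nFE° = −RT ln K, so ln K = nFE°/(RT) = (2)(96485)(+1.08) / ((8.314)(310)) = 80.862.
log₁₀ K = 80.862 / ln 10 = 35.1.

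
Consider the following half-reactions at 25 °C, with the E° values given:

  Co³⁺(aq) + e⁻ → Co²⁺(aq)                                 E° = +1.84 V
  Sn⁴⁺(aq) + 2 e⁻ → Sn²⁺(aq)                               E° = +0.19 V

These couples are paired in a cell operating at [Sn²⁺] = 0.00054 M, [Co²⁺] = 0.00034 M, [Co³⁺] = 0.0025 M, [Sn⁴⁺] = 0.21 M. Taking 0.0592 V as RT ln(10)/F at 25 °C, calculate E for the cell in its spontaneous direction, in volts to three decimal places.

Co³⁺/Co²⁺ is the cathode (higher E°), Sn⁴⁺/Sn²⁺ the anode: E°cell = +1.84 − (+0.19) = +1.65 V, n = 2.
Overall: 2 Co³⁺(aq) + Sn²⁺(aq) → 2 Co²⁺(aq) + Sn⁴⁺(aq)
Q = [Co²⁺]^2·[Sn⁴⁺] / ([Co³⁺]^2·[Sn²⁺]); log Q = 0.857.
E = E° − (0.0592/n) log Q = +1.65 − (0.0592/2)(0.857) = +1.625 V.

+1.625 V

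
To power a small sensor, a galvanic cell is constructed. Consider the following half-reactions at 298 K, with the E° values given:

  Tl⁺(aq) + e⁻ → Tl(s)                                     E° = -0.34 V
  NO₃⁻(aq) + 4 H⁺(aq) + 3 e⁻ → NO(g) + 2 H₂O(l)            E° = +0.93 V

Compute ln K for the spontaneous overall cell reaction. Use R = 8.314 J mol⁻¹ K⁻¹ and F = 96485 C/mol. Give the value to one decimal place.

148.4

Cathode: NO₃⁻/NO; anode: Tl⁺/Tl. E°cell = (+0.93) − (-0.34) = +1.27 V, with n = 3.
ΔG° = −nFE° = −RT ln K, so ln K = nFE°/(RT) = (3)(96485)(+1.27) / ((8.314)(298)) = 148.374.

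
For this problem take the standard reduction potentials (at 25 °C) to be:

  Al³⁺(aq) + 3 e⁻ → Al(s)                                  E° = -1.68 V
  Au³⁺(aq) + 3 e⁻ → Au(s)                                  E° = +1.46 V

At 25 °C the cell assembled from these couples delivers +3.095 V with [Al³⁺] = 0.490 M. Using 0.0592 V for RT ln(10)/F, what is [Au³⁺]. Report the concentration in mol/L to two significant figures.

Au³⁺/Au is the cathode, Al³⁺/Al the anode: E°cell = +3.14 V, n = 3.
Overall reaction: Au³⁺(aq) + Al(s) → Au(s) + Al³⁺(aq); Q = [Al³⁺]^1/[Au³⁺]^1.
From E = E° − (0.0592/n) log Q: log Q = (E° − E)·n/0.0592 = (+3.14 − (+3.095))·3/0.0592 = 2.2804.
So 1·log[Au³⁺] = 1·log(0.49) − log Q = -0.3098 − (2.2804) = -2.5902; [Au³⁺] = 10^(-2.5902) ≈ 0.0026 M.

0.0026 M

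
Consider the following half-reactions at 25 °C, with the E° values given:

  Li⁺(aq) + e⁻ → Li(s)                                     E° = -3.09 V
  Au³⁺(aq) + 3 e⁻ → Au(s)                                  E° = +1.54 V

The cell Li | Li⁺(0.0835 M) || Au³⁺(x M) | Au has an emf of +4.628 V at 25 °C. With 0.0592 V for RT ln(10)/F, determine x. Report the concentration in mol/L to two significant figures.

0.00046 M

Au³⁺/Au is the cathode, Li⁺/Li the anode: E°cell = +4.63 V, n = 3.
Overall reaction: Au³⁺(aq) + 3 Li(s) → Au(s) + 3 Li⁺(aq); Q = [Li⁺]^3/[Au³⁺]^1.
From E = E° − (0.0592/n) log Q: log Q = (E° − E)·n/0.0592 = (+4.63 − (+4.628))·3/0.0592 = 0.1014.
So 1·log[Au³⁺] = 3·log(0.0835) − log Q = -3.2349 − (0.1014) = -3.3363; [Au³⁺] = 10^(-3.3363) ≈ 0.00046 M.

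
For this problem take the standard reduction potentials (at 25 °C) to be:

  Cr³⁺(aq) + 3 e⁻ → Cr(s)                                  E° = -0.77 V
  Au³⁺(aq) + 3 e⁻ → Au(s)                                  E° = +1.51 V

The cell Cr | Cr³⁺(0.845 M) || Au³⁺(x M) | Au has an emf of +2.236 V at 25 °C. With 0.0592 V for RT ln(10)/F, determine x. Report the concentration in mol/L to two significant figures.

0.0050 M

Au³⁺/Au is the cathode, Cr³⁺/Cr the anode: E°cell = +2.28 V, n = 3.
Overall reaction: Au³⁺(aq) + Cr(s) → Au(s) + Cr³⁺(aq); Q = [Cr³⁺]^1/[Au³⁺]^1.
From E = E° − (0.0592/n) log Q: log Q = (E° − E)·n/0.0592 = (+2.28 − (+2.236))·3/0.0592 = 2.2297.
So 1·log[Au³⁺] = 1·log(0.845) − log Q = -0.0731 − (2.2297) = -2.3028; [Au³⁺] = 10^(-2.3028) ≈ 0.0050 M.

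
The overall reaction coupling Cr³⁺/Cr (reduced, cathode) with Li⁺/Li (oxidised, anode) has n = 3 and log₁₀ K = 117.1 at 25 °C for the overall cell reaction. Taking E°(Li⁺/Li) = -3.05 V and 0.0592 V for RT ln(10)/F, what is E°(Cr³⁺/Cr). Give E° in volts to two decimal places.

E°cell = (0.0592/n)·log K = (0.0592/3)(117.1) = +2.311 V.
Since Cr³⁺/Cr is the cathode and Li⁺/Li the anode, E°cell = E°(Cr³⁺/Cr) − E°(Li⁺/Li).
So E°(Cr³⁺/Cr) = E°cell + E°(Li⁺/Li) = +2.311 + (-3.05) = -0.74 V.

-0.74 V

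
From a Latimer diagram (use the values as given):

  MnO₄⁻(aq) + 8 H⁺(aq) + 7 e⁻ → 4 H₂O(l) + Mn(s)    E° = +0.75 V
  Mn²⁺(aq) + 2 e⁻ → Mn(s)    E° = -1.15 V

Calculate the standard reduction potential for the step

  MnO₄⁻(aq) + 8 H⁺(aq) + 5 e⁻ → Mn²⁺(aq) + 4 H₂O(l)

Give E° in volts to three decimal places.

Sequential free energies add, so n₃E°₃ = n₁E°₁ + n₂E°₂.
With n₃ = 7, and the known step contributing 2×(-1.15) V, the unknown satisfies 5·E° = 7×(+0.75) − 2×(-1.15) = +7.550.
E° = +7.550 / 5 = +1.510 V.

+1.510 V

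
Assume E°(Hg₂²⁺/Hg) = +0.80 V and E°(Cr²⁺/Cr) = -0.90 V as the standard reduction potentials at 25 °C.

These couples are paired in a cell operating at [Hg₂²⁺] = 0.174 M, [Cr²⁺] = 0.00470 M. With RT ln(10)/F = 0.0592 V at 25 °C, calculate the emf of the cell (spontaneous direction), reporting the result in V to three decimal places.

Hg₂²⁺/Hg is the cathode (higher E°), Cr²⁺/Cr the anode: E°cell = +0.80 − (-0.90) = +1.70 V, n = 2.
Overall: Hg₂²⁺(aq) + Cr(s) → 2 Hg(l) + Cr²⁺(aq)
Q = [Cr²⁺] / ([Hg₂²⁺]); log Q = -1.568.
E = E° − (0.0592/n) log Q = +1.70 − (0.0592/2)(-1.568) = +1.746 V.

+1.746 V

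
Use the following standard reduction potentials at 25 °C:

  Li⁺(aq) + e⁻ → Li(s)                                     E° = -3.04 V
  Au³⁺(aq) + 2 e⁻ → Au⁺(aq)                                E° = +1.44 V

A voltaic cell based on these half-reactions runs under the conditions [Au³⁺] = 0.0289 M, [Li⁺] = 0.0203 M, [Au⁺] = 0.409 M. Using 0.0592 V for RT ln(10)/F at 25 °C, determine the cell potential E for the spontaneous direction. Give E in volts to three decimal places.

+4.546 V

Au³⁺/Au⁺ is the cathode (higher E°), Li⁺/Li the anode: E°cell = +1.44 − (-3.04) = +4.48 V, n = 2.
Overall: Au³⁺(aq) + 2 Li(s) → Au⁺(aq) + 2 Li⁺(aq)
Q = [Au⁺]·[Li⁺]^2 / ([Au³⁺]); log Q = -2.234.
E = E° − (0.0592/n) log Q = +4.48 − (0.0592/2)(-2.234) = +4.546 V.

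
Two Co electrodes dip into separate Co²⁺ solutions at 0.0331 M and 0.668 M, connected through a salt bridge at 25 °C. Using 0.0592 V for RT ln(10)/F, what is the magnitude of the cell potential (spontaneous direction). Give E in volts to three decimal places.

+0.039 V

For a concentration cell E°cell = 0. The 0.668 M side is the cathode (reduction is favoured where [Co²⁺] is higher).
With n = 2, E = −(0.0592/2) log([Co²⁺]ₐₙ/[Co²⁺]꜀ₐₜ) = −(0.0592/2) log(0.0331/0.668) = −(0.0592/2)(-1.305) = +0.039 V.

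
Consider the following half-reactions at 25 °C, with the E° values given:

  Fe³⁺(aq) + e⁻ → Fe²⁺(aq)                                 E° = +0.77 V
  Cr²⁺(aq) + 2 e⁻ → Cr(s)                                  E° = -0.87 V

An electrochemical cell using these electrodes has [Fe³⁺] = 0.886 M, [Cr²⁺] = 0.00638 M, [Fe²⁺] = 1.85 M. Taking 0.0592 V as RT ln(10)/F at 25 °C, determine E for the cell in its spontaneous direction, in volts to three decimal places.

+1.686 V

Fe³⁺/Fe²⁺ is the cathode (higher E°), Cr²⁺/Cr the anode: E°cell = +0.77 − (-0.87) = +1.64 V, n = 2.
Overall: 2 Fe³⁺(aq) + Cr(s) → 2 Fe²⁺(aq) + Cr²⁺(aq)
Q = [Fe²⁺]^2·[Cr²⁺] / ([Fe³⁺]^2); log Q = -1.556.
E = E° − (0.0592/n) log Q = +1.64 − (0.0592/2)(-1.556) = +1.686 V.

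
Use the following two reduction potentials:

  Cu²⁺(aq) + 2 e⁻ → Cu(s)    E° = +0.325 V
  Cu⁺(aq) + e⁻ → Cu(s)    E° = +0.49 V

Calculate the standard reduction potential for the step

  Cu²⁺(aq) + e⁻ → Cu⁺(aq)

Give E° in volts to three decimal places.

+0.160 V

Sequential free energies add, so n₃E°₃ = n₁E°₁ + n₂E°₂.
With n₃ = 2, and the known step contributing 1×(+0.49) V, the unknown satisfies 1·E° = 2×(+0.325) − 1×(+0.49) = +0.160.
E° = +0.160 / 1 = +0.160 V.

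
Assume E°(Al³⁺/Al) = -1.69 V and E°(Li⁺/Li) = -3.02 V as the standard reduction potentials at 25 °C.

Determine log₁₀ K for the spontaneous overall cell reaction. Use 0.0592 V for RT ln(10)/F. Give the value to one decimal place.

Cathode: Al³⁺/Al; anode: Li⁺/Li. E°cell = +1.33 V, n = 3.
log K = nE°cell / 0.0592 = (3)(+1.33) / 0.0592 = 67.4.

67.4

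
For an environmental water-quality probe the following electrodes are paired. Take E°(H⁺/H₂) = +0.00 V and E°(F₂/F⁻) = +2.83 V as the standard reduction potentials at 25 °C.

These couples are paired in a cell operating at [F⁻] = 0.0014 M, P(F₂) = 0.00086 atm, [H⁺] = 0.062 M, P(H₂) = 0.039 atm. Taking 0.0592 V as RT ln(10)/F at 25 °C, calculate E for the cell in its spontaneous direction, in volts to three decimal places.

+2.938 V

F₂/F⁻ is the cathode (higher E°), H⁺/H₂ the anode: E°cell = +2.83 − (+0.00) = +2.83 V, n = 2.
Overall: F₂(g) + H₂(g) → 2 F⁻(aq) + 2 H⁺(aq)
Q = [F⁻]^2·[H⁺]^2 / (P(F₂)·P(H₂)); log Q = -3.649.
E = E° − (0.0592/n) log Q = +2.83 − (0.0592/2)(-3.649) = +2.938 V.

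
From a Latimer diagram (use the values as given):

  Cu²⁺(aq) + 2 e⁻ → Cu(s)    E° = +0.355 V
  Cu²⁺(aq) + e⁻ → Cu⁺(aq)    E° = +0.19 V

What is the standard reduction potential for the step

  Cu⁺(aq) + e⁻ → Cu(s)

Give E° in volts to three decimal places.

+0.520 V

Sequential free energies add, so n₃E°₃ = n₁E°₁ + n₂E°₂.
With n₃ = 2, and the known step contributing 1×(+0.19) V, the unknown satisfies 1·E° = 2×(+0.355) − 1×(+0.19) = +0.520.
E° = +0.520 / 1 = +0.520 V.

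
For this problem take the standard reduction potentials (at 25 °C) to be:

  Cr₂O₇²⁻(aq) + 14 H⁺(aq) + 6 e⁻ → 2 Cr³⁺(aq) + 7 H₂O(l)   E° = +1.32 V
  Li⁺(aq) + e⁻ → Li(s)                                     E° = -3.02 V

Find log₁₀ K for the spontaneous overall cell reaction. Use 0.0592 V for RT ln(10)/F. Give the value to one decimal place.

Cathode: Cr₂O₇²⁻/Cr³⁺; anode: Li⁺/Li. E°cell = +4.34 V, n = 6.
log K = nE°cell / 0.0592 = (6)(+4.34) / 0.0592 = 439.9.

439.9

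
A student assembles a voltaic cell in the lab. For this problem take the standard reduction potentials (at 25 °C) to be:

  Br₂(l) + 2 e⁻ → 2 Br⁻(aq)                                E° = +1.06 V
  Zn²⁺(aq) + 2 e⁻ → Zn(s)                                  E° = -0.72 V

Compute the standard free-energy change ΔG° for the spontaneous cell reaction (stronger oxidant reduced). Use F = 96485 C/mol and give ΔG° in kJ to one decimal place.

Br₂/Br⁻ (E° = +1.06 V) is the cathode; Zn²⁺/Zn (E° = -0.72 V) is the anode, so E°cell = +1.78 V.
Balancing electrons gives n = 2 (lcm of 2 and 2).
ΔG° = −nFE° = −(2)(96485)(+1.78) = -343,487 J = -343.5 kJ.

-343.5 kJ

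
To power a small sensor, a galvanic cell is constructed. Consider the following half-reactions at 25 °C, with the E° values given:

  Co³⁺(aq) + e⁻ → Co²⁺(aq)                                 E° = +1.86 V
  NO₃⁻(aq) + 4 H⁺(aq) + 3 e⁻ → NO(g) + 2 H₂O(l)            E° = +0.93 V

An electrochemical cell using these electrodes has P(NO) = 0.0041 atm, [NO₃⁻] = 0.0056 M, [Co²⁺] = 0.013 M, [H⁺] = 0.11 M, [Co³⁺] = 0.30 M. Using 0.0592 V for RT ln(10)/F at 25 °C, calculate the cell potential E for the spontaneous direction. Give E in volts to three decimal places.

+1.084 V

Co³⁺/Co²⁺ is the cathode (higher E°), NO₃⁻/NO the anode: E°cell = +1.86 − (+0.93) = +0.93 V, n = 3.
Overall: 3 Co³⁺(aq) + NO(g) + 2 H₂O(l) → 3 Co²⁺(aq) + NO₃⁻(aq) + 4 H⁺(aq)
Q = [Co²⁺]^3·[NO₃⁻]·[H⁺]^4 / ([Co³⁺]^3·P(NO)); log Q = -7.789.
E = E° − (0.0592/n) log Q = +0.93 − (0.0592/3)(-7.789) = +1.084 V.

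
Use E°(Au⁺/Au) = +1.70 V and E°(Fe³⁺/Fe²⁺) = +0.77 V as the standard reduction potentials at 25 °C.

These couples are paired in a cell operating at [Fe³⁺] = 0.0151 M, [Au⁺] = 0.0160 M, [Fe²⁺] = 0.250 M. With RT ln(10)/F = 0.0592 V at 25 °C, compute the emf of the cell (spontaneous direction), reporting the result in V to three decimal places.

+0.896 V

Au⁺/Au is the cathode (higher E°), Fe³⁺/Fe²⁺ the anode: E°cell = +1.70 − (+0.77) = +0.93 V, n = 1.
Overall: Au⁺(aq) + Fe²⁺(aq) → Au(s) + Fe³⁺(aq)
Q = [Fe³⁺] / ([Au⁺]·[Fe²⁺]); log Q = 0.577.
E = E° − (0.0592/n) log Q = +0.93 − (0.0592/1)(0.577) = +0.896 V.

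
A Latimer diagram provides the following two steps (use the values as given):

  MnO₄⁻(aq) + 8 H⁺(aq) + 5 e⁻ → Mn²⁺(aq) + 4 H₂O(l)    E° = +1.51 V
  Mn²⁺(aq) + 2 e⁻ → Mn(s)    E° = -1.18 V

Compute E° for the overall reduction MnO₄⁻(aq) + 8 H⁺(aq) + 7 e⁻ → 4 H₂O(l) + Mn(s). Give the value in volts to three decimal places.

+0.741 V

Since ΔG° = −nFE° is additive over sequential reductions, n₃E°₃ = n₁E°₁ + n₂E°₂.
E°₃ = (5×+1.51 + 2×-1.18) / 7 = (+5.190) / 7 = +0.741 V.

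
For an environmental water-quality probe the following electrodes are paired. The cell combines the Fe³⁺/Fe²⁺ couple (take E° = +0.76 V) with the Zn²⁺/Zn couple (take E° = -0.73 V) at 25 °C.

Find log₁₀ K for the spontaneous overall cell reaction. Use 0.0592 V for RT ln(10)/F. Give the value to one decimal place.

50.3

Cathode: Fe³⁺/Fe²⁺; anode: Zn²⁺/Zn. E°cell = +1.49 V, n = 2.
log K = nE°cell / 0.0592 = (2)(+1.49) / 0.0592 = 50.3.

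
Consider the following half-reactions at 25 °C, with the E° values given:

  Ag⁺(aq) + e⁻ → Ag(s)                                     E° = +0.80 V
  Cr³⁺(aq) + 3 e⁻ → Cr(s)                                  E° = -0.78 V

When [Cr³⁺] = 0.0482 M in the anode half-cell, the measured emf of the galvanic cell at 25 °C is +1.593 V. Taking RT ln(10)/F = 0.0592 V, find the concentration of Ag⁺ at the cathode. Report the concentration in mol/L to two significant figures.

Ag⁺/Ag is the cathode, Cr³⁺/Cr the anode: E°cell = +1.58 V, n = 3.
Overall reaction: 3 Ag⁺(aq) + Cr(s) → 3 Ag(s) + Cr³⁺(aq); Q = [Cr³⁺]^1/[Ag⁺]^3.
From E = E° − (0.0592/n) log Q: log Q = (E° − E)·n/0.0592 = (+1.58 − (+1.593))·3/0.0592 = -0.6588.
So 3·log[Ag⁺] = 1·log(0.0482) − log Q = -1.3170 − (-0.6588) = -0.6582; log[Ag⁺] = -0.6582 / 3 = -0.2194; [Ag⁺] = 10^(-0.2194) ≈ 0.60 M.

0.60 M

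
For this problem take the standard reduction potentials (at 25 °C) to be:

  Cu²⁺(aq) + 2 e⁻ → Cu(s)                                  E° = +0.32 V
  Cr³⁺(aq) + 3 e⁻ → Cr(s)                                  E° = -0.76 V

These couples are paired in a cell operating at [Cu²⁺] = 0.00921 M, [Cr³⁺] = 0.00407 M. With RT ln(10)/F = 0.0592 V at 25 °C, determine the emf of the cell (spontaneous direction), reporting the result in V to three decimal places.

+1.067 V

Cu²⁺/Cu is the cathode (higher E°), Cr³⁺/Cr the anode: E°cell = +0.32 − (-0.76) = +1.08 V, n = 6.
Overall: 3 Cu²⁺(aq) + 2 Cr(s) → 3 Cu(s) + 2 Cr³⁺(aq)
Q = [Cr³⁺]^2 / ([Cu²⁺]^3); log Q = 1.326.
E = E° − (0.0592/n) log Q = +1.08 − (0.0592/6)(1.326) = +1.067 V.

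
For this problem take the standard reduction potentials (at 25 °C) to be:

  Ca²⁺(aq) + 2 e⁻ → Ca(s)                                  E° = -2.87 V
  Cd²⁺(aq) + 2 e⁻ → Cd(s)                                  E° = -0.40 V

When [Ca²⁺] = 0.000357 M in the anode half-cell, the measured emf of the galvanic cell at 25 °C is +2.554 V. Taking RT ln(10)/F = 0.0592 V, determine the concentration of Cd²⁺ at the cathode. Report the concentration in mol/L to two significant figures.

Cd²⁺/Cd is the cathode, Ca²⁺/Ca the anode: E°cell = +2.47 V, n = 2.
Overall reaction: Cd²⁺(aq) + Ca(s) → Cd(s) + Ca²⁺(aq); Q = [Ca²⁺]^1/[Cd²⁺]^1.
From E = E° − (0.0592/n) log Q: log Q = (E° − E)·n/0.0592 = (+2.47 − (+2.554))·2/0.0592 = -2.8378.
So 1·log[Cd²⁺] = 1·log(0.000357) − log Q = -3.4473 − (-2.8378) = -0.6095; [Cd²⁺] = 10^(-0.6095) ≈ 0.25 M.

0.25 M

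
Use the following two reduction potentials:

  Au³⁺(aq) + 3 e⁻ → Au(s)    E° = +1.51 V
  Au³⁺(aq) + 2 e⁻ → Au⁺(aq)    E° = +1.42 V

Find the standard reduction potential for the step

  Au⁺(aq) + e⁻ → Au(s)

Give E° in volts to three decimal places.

+1.690 V

Sequential free energies add, so n₃E°₃ = n₁E°₁ + n₂E°₂.
With n₃ = 3, and the known step contributing 2×(+1.42) V, the unknown satisfies 1·E° = 3×(+1.51) − 2×(+1.42) = +1.690.
E° = +1.690 / 1 = +1.690 V.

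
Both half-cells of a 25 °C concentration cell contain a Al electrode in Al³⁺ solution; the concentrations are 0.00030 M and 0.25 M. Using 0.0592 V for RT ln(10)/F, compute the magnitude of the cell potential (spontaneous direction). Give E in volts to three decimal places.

For a concentration cell E°cell = 0. The 0.25 M side is the cathode (reduction is favoured where [Al³⁺] is higher).
With n = 3, E = −(0.0592/3) log([Al³⁺]ₐₙ/[Al³⁺]꜀ₐₜ) = −(0.0592/3) log(0.0003/0.25) = −(0.0592/3)(-2.921) = +0.058 V.

+0.058 V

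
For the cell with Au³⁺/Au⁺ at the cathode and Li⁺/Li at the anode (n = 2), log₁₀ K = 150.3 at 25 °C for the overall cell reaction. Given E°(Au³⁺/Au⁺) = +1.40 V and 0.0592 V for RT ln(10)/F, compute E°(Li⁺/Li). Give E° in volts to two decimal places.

-3.05 V

E°cell = (0.0592/n)·log K = (0.0592/2)(150.3) = +4.449 V.
Since Au³⁺/Au⁺ is the cathode and Li⁺/Li the anode, E°cell = E°(Au³⁺/Au⁺) − E°(Li⁺/Li).
So E°(Li⁺/Li) = E°(Au³⁺/Au⁺) − E°cell = (+1.40) − (+4.449) = -3.05 V.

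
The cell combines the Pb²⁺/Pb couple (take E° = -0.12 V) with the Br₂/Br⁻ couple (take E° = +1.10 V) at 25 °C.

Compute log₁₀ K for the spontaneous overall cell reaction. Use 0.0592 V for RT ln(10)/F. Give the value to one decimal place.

41.2

Cathode: Br₂/Br⁻; anode: Pb²⁺/Pb. E°cell = +1.22 V, n = 2.
log K = nE°cell / 0.0592 = (2)(+1.22) / 0.0592 = 41.2.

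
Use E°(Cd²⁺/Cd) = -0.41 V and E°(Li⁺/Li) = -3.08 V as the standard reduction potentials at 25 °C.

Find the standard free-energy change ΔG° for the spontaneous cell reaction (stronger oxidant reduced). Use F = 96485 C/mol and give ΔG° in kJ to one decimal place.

-515.2 kJ

Cd²⁺/Cd (E° = -0.41 V) is the cathode; Li⁺/Li (E° = -3.08 V) is the anode, so E°cell = +2.67 V.
Balancing electrons gives n = 2 (lcm of 2 and 1).
ΔG° = −nFE° = −(2)(96485)(+2.67) = -515,230 J = -515.2 kJ.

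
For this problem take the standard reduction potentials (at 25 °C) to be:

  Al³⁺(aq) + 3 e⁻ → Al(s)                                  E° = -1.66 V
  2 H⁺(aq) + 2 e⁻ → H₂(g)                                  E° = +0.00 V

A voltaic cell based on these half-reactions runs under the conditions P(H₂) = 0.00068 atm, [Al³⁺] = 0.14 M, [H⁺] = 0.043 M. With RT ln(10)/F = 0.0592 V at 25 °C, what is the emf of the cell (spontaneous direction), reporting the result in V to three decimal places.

H⁺/H₂ is the cathode (higher E°), Al³⁺/Al the anode: E°cell = +0.00 − (-1.66) = +1.66 V, n = 6.
Overall: 6 H⁺(aq) + 2 Al(s) → 3 H₂(g) + 2 Al³⁺(aq)
Q = P(H₂)^3·[Al³⁺]^2 / ([H⁺]^6); log Q = -3.011.
E = E° − (0.0592/n) log Q = +1.66 − (0.0592/6)(-3.011) = +1.690 V.

+1.690 V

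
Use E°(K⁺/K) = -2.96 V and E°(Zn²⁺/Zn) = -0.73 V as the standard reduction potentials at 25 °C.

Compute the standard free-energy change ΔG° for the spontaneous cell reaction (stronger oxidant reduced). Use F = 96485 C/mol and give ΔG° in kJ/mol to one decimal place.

-430.3 kJ/mol

Zn²⁺/Zn (E° = -0.73 V) is the cathode; K⁺/K (E° = -2.96 V) is the anode, so E°cell = +2.23 V.
Balancing electrons gives n = 2 (lcm of 2 and 1).
ΔG° = −nFE° = −(2)(96485)(+2.23) = -430,323 J = -430.3 kJ/mol.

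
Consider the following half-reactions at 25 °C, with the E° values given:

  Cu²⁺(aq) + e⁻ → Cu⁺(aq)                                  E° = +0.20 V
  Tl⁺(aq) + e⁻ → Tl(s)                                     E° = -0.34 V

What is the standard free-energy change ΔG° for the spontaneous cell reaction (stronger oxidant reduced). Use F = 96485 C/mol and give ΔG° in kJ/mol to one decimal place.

Cu²⁺/Cu⁺ (E° = +0.20 V) is the cathode; Tl⁺/Tl (E° = -0.34 V) is the anode, so E°cell = +0.54 V.
Balancing electrons gives n = 1 (lcm of 1 and 1).
ΔG° = −nFE° = −(1)(96485)(+0.54) = -52,102 J = -52.1 kJ/mol.

-52.1 kJ/mol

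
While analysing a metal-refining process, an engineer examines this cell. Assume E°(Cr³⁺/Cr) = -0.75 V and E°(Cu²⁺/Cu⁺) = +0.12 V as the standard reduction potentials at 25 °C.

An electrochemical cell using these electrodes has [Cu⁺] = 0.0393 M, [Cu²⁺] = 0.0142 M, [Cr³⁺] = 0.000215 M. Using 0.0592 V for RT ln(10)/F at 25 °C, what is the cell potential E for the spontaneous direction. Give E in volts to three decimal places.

Cu²⁺/Cu⁺ is the cathode (higher E°), Cr³⁺/Cr the anode: E°cell = +0.12 − (-0.75) = +0.87 V, n = 3.
Overall: 3 Cu²⁺(aq) + Cr(s) → 3 Cu⁺(aq) + Cr³⁺(aq)
Q = [Cu⁺]^3·[Cr³⁺] / ([Cu²⁺]^3); log Q = -2.341.
E = E° − (0.0592/n) log Q = +0.87 − (0.0592/3)(-2.341) = +0.916 V.

+0.916 V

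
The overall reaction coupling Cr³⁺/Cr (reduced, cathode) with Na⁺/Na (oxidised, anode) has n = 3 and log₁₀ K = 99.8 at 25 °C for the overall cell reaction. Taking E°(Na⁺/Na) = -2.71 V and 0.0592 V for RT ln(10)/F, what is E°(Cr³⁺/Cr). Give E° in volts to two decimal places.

E°cell = (0.0592/n)·log K = (0.0592/3)(99.8) = +1.969 V.
Since Cr³⁺/Cr is the cathode and Na⁺/Na the anode, E°cell = E°(Cr³⁺/Cr) − E°(Na⁺/Na).
So E°(Cr³⁺/Cr) = E°cell + E°(Na⁺/Na) = +1.969 + (-2.71) = -0.74 V.

-0.74 V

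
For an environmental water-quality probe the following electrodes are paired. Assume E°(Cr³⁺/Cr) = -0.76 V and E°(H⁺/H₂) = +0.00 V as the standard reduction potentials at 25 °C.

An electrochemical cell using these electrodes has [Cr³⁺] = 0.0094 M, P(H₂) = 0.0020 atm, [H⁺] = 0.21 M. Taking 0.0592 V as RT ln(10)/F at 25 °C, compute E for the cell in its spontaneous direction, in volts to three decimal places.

H⁺/H₂ is the cathode (higher E°), Cr³⁺/Cr the anode: E°cell = +0.00 − (-0.76) = +0.76 V, n = 6.
Overall: 6 H⁺(aq) + 2 Cr(s) → 3 H₂(g) + 2 Cr³⁺(aq)
Q = P(H₂)^3·[Cr³⁺]^2 / ([H⁺]^6); log Q = -8.084.
E = E° − (0.0592/n) log Q = +0.76 − (0.0592/6)(-8.084) = +0.840 V.

+0.840 V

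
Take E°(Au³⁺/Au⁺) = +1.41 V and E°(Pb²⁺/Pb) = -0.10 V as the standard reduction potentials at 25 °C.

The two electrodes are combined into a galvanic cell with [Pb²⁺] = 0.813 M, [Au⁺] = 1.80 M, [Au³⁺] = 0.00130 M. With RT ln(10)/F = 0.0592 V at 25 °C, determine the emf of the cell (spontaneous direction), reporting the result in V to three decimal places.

Au³⁺/Au⁺ is the cathode (higher E°), Pb²⁺/Pb the anode: E°cell = +1.41 − (-0.10) = +1.51 V, n = 2.
Overall: Au³⁺(aq) + Pb(s) → Au⁺(aq) + Pb²⁺(aq)
Q = [Au⁺]·[Pb²⁺] / ([Au³⁺]); log Q = 3.051.
E = E° − (0.0592/n) log Q = +1.51 − (0.0592/2)(3.051) = +1.420 V.

+1.420 V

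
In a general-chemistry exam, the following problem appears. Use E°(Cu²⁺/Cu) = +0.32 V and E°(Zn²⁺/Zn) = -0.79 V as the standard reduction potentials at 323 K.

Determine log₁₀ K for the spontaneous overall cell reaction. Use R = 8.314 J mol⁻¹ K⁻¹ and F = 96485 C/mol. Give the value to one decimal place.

34.6

Cathode: Cu²⁺/Cu; anode: Zn²⁺/Zn. E°cell = (+0.32) − (-0.79) = +1.11 V, with n = 2.
ΔG° = −nFE° = −RT ln K, so ln K = nFE°/(RT) = (2)(96485)(+1.11) / ((8.314)(323)) = 79.763.
log₁₀ K = 79.763 / ln 10 = 34.6.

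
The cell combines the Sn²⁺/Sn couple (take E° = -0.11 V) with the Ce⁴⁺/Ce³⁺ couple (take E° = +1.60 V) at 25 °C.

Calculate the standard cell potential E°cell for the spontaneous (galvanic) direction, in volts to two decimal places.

The Ce⁴⁺/Ce³⁺ couple has the higher reduction potential, so it is the cathode; Sn²⁺/Sn is oxidised at the anode.
E°cell = E°(cathode) − E°(anode) = (+1.60) − (-0.11) = +1.71 V.

+1.71 V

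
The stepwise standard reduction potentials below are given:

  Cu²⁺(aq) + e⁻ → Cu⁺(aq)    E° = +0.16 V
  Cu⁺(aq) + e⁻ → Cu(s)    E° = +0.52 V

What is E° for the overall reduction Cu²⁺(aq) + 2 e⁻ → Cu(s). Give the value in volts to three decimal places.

Adding the free-energy changes (−nFE°) of the two steps gives −n₃FE°₃ = −n₁FE°₁ − n₂FE°₂.
E°₃ = (1×+0.16 + 1×+0.52) / 2 = (+0.680) / 2 = +0.340 V.

+0.340 V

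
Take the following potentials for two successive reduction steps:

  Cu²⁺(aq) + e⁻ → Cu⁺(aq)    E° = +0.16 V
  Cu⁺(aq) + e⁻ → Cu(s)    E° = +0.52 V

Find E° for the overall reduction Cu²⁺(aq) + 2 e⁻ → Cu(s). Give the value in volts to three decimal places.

Adding the free-energy changes (−nFE°) of the two steps gives −n₃FE°₃ = −n₁FE°₁ − n₂FE°₂.
E°₃ = (1×+0.16 + 1×+0.52) / 2 = (+0.680) / 2 = +0.340 V.

+0.340 V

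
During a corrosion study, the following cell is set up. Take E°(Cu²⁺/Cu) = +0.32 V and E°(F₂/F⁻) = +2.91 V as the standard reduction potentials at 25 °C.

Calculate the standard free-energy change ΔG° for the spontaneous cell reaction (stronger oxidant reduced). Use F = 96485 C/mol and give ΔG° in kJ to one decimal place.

F₂/F⁻ (E° = +2.91 V) is the cathode; Cu²⁺/Cu (E° = +0.32 V) is the anode, so E°cell = +2.59 V.
Balancing electrons gives n = 2 (lcm of 2 and 2).
ΔG° = −nFE° = −(2)(96485)(+2.59) = -499,792 J = -499.8 kJ.

-499.8 kJ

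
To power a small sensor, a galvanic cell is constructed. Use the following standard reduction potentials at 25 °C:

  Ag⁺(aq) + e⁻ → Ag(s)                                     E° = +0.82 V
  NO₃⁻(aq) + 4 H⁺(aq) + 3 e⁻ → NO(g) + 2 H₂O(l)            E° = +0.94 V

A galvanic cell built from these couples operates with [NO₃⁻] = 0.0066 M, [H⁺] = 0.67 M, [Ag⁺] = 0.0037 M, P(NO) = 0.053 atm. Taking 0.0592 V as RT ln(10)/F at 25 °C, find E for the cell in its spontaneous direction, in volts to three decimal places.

NO₃⁻/NO is the cathode (higher E°), Ag⁺/Ag the anode: E°cell = +0.94 − (+0.82) = +0.12 V, n = 3.
Overall: NO₃⁻(aq) + 4 H⁺(aq) + 3 Ag(s) → NO(g) + 2 H₂O(l) + 3 Ag⁺(aq)
Q = P(NO)·[Ag⁺]^3 / ([NO₃⁻]·[H⁺]^4); log Q = -5.695.
E = E° − (0.0592/n) log Q = +0.12 − (0.0592/3)(-5.695) = +0.232 V.

+0.232 V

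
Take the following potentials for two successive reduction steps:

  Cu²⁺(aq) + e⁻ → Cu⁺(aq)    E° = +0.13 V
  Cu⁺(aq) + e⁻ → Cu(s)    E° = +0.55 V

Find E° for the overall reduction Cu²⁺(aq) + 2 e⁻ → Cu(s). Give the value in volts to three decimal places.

+0.340 V

Adding the free-energy changes (−nFE°) of the two steps gives −n₃FE°₃ = −n₁FE°₁ − n₂FE°₂.
E°₃ = (1×+0.13 + 1×+0.55) / 2 = (+0.680) / 2 = +0.340 V.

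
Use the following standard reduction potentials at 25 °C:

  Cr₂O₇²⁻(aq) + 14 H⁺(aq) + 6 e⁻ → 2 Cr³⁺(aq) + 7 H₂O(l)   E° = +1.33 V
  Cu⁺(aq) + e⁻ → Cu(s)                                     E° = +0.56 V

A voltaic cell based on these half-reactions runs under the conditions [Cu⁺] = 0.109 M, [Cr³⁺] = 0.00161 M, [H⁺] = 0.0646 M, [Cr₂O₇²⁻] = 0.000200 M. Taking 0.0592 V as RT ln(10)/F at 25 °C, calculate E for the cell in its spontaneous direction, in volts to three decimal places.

+0.681 V

Cr₂O₇²⁻/Cr³⁺ is the cathode (higher E°), Cu⁺/Cu the anode: E°cell = +1.33 − (+0.56) = +0.77 V, n = 6.
Overall: Cr₂O₇²⁻(aq) + 14 H⁺(aq) + 6 Cu(s) → 2 Cr³⁺(aq) + 7 H₂O(l) + 6 Cu⁺(aq)
Q = [Cr³⁺]^2·[Cu⁺]^6 / ([Cr₂O₇²⁻]·[H⁺]^14); log Q = 8.994.
E = E° − (0.0592/n) log Q = +0.77 − (0.0592/6)(8.994) = +0.681 V.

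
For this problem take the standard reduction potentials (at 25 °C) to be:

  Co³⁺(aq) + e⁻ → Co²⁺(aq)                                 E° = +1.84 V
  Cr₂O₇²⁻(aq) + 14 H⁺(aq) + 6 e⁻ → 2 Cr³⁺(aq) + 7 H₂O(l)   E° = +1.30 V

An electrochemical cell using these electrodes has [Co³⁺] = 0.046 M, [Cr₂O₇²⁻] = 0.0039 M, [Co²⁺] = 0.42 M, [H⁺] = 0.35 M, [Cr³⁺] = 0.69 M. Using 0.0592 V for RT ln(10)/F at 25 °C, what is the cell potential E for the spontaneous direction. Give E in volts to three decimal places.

+0.567 V

Co³⁺/Co²⁺ is the cathode (higher E°), Cr₂O₇²⁻/Cr³⁺ the anode: E°cell = +1.84 − (+1.30) = +0.54 V, n = 6.
Overall: 6 Co³⁺(aq) + 2 Cr³⁺(aq) + 7 H₂O(l) → 6 Co²⁺(aq) + Cr₂O₇²⁻(aq) + 14 H⁺(aq)
Q = [Co²⁺]^6·[Cr₂O₇²⁻]·[H⁺]^14 / ([Co³⁺]^6·[Cr³⁺]^2); log Q = -2.707.
E = E° − (0.0592/n) log Q = +0.54 − (0.0592/6)(-2.707) = +0.567 V.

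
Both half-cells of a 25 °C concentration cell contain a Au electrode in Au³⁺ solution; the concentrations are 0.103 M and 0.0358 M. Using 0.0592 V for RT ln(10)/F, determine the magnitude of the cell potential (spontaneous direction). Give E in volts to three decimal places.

For a concentration cell E°cell = 0. The 0.103 M side is the cathode (reduction is favoured where [Au³⁺] is higher).
With n = 3, E = −(0.0592/3) log([Au³⁺]ₐₙ/[Au³⁺]꜀ₐₜ) = −(0.0592/3) log(0.0358/0.103) = −(0.0592/3)(-0.459) = +0.009 V.

+0.009 V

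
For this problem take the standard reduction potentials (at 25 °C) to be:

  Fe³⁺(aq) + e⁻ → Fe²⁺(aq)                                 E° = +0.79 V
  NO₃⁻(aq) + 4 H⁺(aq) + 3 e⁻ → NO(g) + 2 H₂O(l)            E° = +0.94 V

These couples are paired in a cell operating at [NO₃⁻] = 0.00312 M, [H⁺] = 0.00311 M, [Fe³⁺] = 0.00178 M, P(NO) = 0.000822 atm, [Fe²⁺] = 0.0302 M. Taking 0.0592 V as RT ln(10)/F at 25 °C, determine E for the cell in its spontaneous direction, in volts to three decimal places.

+0.036 V

NO₃⁻/NO is the cathode (higher E°), Fe³⁺/Fe²⁺ the anode: E°cell = +0.94 − (+0.79) = +0.15 V, n = 3.
Overall: NO₃⁻(aq) + 4 H⁺(aq) + 3 Fe²⁺(aq) → NO(g) + 2 H₂O(l) + 3 Fe³⁺(aq)
Q = P(NO)·[Fe³⁺]^3 / ([NO₃⁻]·[H⁺]^4·[Fe²⁺]^3); log Q = 5.761.
E = E° − (0.0592/n) log Q = +0.15 − (0.0592/3)(5.761) = +0.036 V.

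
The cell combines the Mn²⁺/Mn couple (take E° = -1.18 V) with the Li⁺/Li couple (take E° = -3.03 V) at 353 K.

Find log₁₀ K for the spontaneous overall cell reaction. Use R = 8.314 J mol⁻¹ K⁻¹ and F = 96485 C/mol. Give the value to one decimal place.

52.8

Cathode: Mn²⁺/Mn; anode: Li⁺/Li. E°cell = (-1.18) − (-3.03) = +1.85 V, with n = 2.
ΔG° = −nFE° = −RT ln K, so ln K = nFE°/(RT) = (2)(96485)(+1.85) / ((8.314)(353)) = 121.640.
log₁₀ K = 121.640 / ln 10 = 52.8.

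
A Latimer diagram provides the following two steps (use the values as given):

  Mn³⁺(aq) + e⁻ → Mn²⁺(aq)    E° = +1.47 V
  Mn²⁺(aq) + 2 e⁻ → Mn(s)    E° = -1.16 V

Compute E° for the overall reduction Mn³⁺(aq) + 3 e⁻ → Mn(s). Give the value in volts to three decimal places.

-0.283 V

Adding the free-energy changes (−nFE°) of the two steps gives −n₃FE°₃ = −n₁FE°₁ − n₂FE°₂.
E°₃ = (1×+1.47 + 2×-1.16) / 3 = (-0.850) / 3 = -0.283 V.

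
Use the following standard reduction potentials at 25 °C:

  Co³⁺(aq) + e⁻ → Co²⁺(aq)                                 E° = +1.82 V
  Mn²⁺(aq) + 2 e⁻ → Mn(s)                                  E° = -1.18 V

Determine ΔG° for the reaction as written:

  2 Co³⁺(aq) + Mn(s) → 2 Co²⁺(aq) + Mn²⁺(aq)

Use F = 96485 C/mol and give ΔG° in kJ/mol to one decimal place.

As written, Co³⁺/Co²⁺ is reduced (cathode) and Mn²⁺/Mn is oxidised (anode), so E°cell = (+1.82) − (-1.18) = +3.00 V.
Balancing electrons gives n = 2.
ΔG° = −nFE° = −(2)(96485)(+3.00) = -578,910 J = -578.9 kJ/mol.

-578.9 kJ/mol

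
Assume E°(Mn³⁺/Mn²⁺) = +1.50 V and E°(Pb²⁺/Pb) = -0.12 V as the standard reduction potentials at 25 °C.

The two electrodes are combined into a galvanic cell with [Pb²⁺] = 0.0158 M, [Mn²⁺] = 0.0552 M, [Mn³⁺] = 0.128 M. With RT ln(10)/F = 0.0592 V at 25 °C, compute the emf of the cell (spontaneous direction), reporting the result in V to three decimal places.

Mn³⁺/Mn²⁺ is the cathode (higher E°), Pb²⁺/Pb the anode: E°cell = +1.50 − (-0.12) = +1.62 V, n = 2.
Overall: 2 Mn³⁺(aq) + Pb(s) → 2 Mn²⁺(aq) + Pb²⁺(aq)
Q = [Mn²⁺]^2·[Pb²⁺] / ([Mn³⁺]^2); log Q = -2.532.
E = E° − (0.0592/n) log Q = +1.62 − (0.0592/2)(-2.532) = +1.695 V.

+1.695 V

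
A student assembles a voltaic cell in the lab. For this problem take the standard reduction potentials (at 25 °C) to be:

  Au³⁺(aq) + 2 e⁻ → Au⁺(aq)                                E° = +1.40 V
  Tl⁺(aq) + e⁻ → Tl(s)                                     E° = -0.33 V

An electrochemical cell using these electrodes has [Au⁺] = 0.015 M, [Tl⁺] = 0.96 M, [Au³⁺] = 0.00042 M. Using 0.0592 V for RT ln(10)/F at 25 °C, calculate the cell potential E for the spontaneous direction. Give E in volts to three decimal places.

Au³⁺/Au⁺ is the cathode (higher E°), Tl⁺/Tl the anode: E°cell = +1.40 − (-0.33) = +1.73 V, n = 2.
Overall: Au³⁺(aq) + 2 Tl(s) → Au⁺(aq) + 2 Tl⁺(aq)
Q = [Au⁺]·[Tl⁺]^2 / ([Au³⁺]); log Q = 1.517.
E = E° − (0.0592/n) log Q = +1.73 − (0.0592/2)(1.517) = +1.685 V.

+1.685 V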